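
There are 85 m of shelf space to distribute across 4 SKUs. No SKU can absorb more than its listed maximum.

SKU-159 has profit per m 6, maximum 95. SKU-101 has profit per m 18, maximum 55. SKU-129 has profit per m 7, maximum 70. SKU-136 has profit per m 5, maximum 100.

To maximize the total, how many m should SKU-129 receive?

Rank by profit per m: SKU-101 18 > SKU-129 7 > SKU-159 6 > SKU-136 5.
SKU-101: +55 to 55 (cap) — 30 left.
Only 30 left; SKU-129 takes them to reach 30.

30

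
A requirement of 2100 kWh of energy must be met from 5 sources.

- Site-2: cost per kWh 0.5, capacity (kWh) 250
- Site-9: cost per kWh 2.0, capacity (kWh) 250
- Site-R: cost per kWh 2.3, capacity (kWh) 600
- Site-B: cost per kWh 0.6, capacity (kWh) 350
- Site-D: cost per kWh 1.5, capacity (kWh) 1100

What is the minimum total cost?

Use sources in increasing cost order.
Take 250 from Site-2 at 0.5 — need 1850 more.
Site-B (0.6): use full 350 — 1500 kWh to go.
Take 1100 from Site-D at 1.5 — need 400 more.
Site-9 at 2.0: take all 250 kWh — 150 still needed.
Site-R at 2.3: take 150 of its 600 — requirement met.
Cost = 250×0.5 + 350×0.6 + 1100×1.5 + 250×2.0 + 150×2.3 = 2830.

2830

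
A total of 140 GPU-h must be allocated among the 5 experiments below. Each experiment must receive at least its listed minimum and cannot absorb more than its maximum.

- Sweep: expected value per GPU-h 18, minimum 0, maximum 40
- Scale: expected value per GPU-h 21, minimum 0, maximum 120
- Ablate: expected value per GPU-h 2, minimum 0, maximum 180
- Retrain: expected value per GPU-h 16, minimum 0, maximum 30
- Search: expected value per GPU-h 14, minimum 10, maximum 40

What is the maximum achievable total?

Meeting every minimum uses 0+0+0+0+10 = 10 GPU-h, leaving 130.
Order the experiments by expected value per GPU-h: Scale 21 > Sweep 18 > Retrain 16 > Search 14 > Ablate 2.
Scale takes 120 more to reach its cap of 120 → 10 left.
Only 10 left; Sweep takes them to reach 10.
Total = 18×10 + 21×120 + 14×10 = 2840.

2840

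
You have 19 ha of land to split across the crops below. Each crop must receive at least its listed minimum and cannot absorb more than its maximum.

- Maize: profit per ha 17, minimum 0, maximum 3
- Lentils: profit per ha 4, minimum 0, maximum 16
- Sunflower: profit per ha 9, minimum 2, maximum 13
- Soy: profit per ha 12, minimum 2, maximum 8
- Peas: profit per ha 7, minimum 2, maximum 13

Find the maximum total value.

Meeting every minimum uses 0+0+2+2+2 = 6 ha, leaving 13.
Order the crops by profit per ha: Maize 17 > Soy 12 > Sunflower 9 > Peas 7 > Lentils 4.
Maize: +3 to 3 (cap) ; 10 left.
Give Soy 6 more to hit its cap of 8 ; 4 left.
Sunflower has room for 11 more but only 4 remain, so it gets 6.
Total = 17×3 + 9×6 + 12×8 + 7×2 = 215.

215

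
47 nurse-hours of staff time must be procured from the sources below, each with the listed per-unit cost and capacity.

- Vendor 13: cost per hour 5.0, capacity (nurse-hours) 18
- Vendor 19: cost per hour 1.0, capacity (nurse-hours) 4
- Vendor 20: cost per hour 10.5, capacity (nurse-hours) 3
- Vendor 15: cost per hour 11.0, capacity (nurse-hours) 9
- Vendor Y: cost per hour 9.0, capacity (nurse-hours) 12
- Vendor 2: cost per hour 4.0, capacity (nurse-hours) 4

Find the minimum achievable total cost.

315.5

Use sources in increasing cost order.
Vendor 19 (1.0): use full 4 → 43 nurse-hours to go.
Vendor 2 (4.0): use full 4 → 39 nurse-hours to go.
Take 18 from Vendor 13 at 5.0 → need 21 more.
Vendor Y at 9.0: take all 12 nurse-hours → 9 still needed.
Vendor 20 (10.5): use full 3 → 6 nurse-hours to go.
Vendor 15 at 11.0: take 6 of its 9 → requirement met.
Cost = 4×1.0 + 4×4.0 + 18×5.0 + 12×9.0 + 3×10.5 + 6×11.0 = 315.5.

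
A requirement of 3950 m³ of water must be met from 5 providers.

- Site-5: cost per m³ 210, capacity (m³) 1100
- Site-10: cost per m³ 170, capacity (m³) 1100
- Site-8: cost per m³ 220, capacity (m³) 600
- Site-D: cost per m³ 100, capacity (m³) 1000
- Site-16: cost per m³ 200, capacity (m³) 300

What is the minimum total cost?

677000

Fill from the cheapest provider first.
Site-D at 100: take all 1000 m³ ; 2950 still needed.
Site-10 (170): use full 1100 ; 1850 m³ to go.
Take 300 from Site-16 at 200 ; need 1550 more.
Site-5 (210): use full 1100 ; 450 m³ to go.
Site-8 at 220: take 450 of its 600 ; requirement met.
Cost = 1000×100 + 1100×170 + 300×200 + 1100×210 + 450×220 = 677000.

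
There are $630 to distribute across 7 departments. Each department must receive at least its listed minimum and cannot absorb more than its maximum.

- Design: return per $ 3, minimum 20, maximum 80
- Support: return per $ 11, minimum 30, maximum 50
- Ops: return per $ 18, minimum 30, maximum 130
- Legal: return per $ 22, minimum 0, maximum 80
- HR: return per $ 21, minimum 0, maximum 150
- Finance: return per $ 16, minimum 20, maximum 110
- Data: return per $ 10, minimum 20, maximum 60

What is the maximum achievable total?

Meeting every minimum uses 20+30+30+0+0+20+20 = 120 $, leaving 510.
Order the departments by return per $: Legal 22 > HR 21 > Ops 18 > Finance 16 > Support 11 > Data 10 > Design 3.
Legal takes 80 more to reach its cap of 80 → 430 left.
Give HR 150 more to hit its cap of 150 → 280 left.
Ops takes 100 more to reach its cap of 130 → 180 left.
Finance takes 90 more to reach its cap of 110 → 90 left.
Give Support 20 more to hit its cap of 50 → 70 left.
Data takes 40 more to reach its cap of 60 → 30 left.
Only 30 left; Design takes them to reach 50.
Total = 3×50 + 11×50 + 18×130 + 22×80 + 21×150 + 16×110 + 10×60 = 10310.

10310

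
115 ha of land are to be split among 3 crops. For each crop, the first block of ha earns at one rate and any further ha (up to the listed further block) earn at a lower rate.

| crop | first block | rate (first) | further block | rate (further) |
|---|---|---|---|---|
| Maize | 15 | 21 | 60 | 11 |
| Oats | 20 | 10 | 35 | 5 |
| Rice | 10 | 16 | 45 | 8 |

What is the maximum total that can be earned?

1415

Rank every tier by rate: Maize/tier1 21 > Rice/tier1 16 > Maize/tier2 11 > Oats/tier1 10 > Rice/tier2 8 > Oats/tier2 5.
Maize/tier1 (21): +15 → 100 left.
Fill Rice tier1 block (10 at 16) → 90 left.
Maize/tier2 (11): +60 → 30 left.
Fill Oats tier1 block (20 at 10) → 10 left.
Rice tier2 at 8: only 10 left, fill 10.
Total = 21×15 + 16×10 + 11×60 + 10×20 + 8×10 = 1415.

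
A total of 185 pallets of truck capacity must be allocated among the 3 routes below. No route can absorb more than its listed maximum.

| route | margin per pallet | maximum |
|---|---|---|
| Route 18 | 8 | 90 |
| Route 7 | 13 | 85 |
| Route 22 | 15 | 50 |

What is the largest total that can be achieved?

Highest margin per pallet first: Route 22 15 > Route 7 13 > Route 18 8.
Give Route 22 50 to hit its cap of 50 — 135 left.
Route 7 takes 85 to reach its cap of 85 — 50 left.
Route 18 has room for 90 but only 50 remain, so it gets 50.
Total = 8×50 + 13×85 + 15×50 = 2255.

2255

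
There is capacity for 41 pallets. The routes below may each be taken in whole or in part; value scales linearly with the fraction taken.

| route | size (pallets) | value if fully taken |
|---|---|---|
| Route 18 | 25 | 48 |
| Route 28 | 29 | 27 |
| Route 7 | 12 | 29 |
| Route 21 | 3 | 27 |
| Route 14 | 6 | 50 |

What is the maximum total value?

144.4

Best value per unit of size first: Route 21 27/3≈9, Route 14 50/6≈8.33, Route 7 29/12≈2.42, Route 18 48/25≈1.92, Route 28 27/29≈0.931.
All 3 pallets of Route 21 fit (value 27) ; 38 remain.
Take all of Route 14 (6 pallets, value 50) ; 32 pallets left.
Take all of Route 7 (12 pallets, value 29) ; 20 pallets left.
20 pallets left: a 20/25 share of Route 18 gives 48×20/25 = 38.4.
Total value = 144.4.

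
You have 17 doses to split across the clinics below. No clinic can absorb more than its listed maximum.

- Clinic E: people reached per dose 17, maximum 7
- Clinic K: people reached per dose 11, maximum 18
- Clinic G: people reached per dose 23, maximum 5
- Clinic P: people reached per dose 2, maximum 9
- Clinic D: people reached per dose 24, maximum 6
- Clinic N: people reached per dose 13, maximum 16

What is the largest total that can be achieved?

Order the clinics by people reached per dose: Clinic D 24 > Clinic G 23 > Clinic E 17 > Clinic N 13 > Clinic K 11 > Clinic P 2.
Give Clinic D 6 to hit its cap of 6 — 11 left.
Clinic G: +5 to 5 (cap) — 6 left.
Clinic E: +6 (room for 7) → 6. Pool exhausted.
Total = 17×6 + 23×5 + 24×6 = 361.

361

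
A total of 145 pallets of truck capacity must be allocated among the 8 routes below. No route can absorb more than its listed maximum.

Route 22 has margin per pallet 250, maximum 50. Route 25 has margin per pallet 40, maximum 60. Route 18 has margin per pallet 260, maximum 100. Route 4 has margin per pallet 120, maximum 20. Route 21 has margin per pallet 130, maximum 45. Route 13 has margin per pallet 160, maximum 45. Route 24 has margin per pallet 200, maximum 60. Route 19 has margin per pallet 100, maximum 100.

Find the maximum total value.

37250

Highest margin per pallet first: Route 18 260 > Route 22 250 > Route 24 200 > Route 13 160 > Route 21 130 > Route 4 120 > Route 19 100 > Route 25 40.
Route 18 takes 100 to reach its cap of 100 — 45 left.
Route 22: +45 (room for 50) → 45. Pool exhausted.
Total = 250×45 + 260×100 = 37250.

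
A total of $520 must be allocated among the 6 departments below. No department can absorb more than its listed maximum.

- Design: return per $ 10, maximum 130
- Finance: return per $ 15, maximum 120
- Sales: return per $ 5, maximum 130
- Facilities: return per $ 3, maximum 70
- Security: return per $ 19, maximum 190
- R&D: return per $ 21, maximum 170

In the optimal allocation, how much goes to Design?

40

Order the departments by return per $: R&D 21 > Security 19 > Finance 15 > Design 10 > Sales 5 > Facilities 3.
R&D takes 170 to reach its cap of 170 — 350 left.
Security takes 190 to reach its cap of 190 — 160 left.
Finance takes 120 to reach its cap of 120 — 40 left.
Only 40 left; Design takes them to reach 40.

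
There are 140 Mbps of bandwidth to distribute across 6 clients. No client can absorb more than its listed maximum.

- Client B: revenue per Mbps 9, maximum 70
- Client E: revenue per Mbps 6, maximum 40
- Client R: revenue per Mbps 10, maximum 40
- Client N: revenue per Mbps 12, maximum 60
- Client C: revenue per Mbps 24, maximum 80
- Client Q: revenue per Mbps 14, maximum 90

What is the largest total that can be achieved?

2760

Order the clients by revenue per Mbps: Client C 24 > Client Q 14 > Client N 12 > Client R 10 > Client B 9 > Client E 6.
Give Client C 80 to hit its cap of 80 ; 60 left.
Client Q: +60 (room for 90) → 60. Pool exhausted.
Total = 24×80 + 14×60 = 2760.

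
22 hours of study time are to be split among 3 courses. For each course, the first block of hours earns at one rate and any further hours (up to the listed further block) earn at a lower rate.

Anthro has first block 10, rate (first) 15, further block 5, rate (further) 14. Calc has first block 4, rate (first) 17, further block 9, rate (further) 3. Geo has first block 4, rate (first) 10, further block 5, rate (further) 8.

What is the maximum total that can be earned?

318

Treat each block as its own option and order by rate: Calc/tier1 17 > Anthro/tier1 15 > Anthro/tier2 14 > Geo/tier1 10 > Geo/tier2 8 > Calc/tier2 3.
Calc tier1 at 17: fill all 4 → 18 left.
Anthro/tier1 (15): +10 → 8 left.
Fill Anthro tier2 block (5 at 14) → 3 left.
Geo/tier1: +3 of 4 at 10; pool empty.
Total = 17×4 + 15×10 + 14×5 + 10×3 = 318.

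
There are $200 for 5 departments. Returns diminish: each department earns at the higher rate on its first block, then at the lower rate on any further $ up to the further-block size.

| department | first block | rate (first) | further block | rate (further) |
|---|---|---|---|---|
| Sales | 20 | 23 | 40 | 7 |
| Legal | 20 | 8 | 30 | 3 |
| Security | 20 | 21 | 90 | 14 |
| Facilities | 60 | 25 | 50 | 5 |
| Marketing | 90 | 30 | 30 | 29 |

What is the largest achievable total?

Order all 10 blocks by rate: Marketing/tier1 30 > Marketing/tier2 29 > Facilities/tier1 25 > Sales/tier1 23 > Security/tier1 21 > Security/tier2 14 > Legal/tier1 8 > Sales/tier2 7 > Facilities/tier2 5 > Legal/tier2 3.
Marketing/tier1 (30): +90 → 110 left.
Fill Marketing tier2 block (30 at 29) → 80 left.
Facilities/tier1 (25): +60 → 20 left.
Sales tier1 at 23: fill all 20 → 0 left.
Total = 30×90 + 29×30 + 25×60 + 23×20 = 5530.

5530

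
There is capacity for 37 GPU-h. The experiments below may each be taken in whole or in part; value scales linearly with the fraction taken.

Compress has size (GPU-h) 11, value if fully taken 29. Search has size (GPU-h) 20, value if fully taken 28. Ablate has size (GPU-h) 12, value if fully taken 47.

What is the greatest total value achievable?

95.6

Rank by value-to-size ratio: Ablate 47/12≈3.92, Compress 29/11≈2.64, Search 28/20≈1.4.
All 12 GPU-h of Ablate fit (value 47) → 25 remain.
All 11 GPU-h of Compress fit (value 29) → 14 remain.
14 GPU-h left: a 14/20 share of Search gives 28×14/20 = 19.6.
Total value = 95.6.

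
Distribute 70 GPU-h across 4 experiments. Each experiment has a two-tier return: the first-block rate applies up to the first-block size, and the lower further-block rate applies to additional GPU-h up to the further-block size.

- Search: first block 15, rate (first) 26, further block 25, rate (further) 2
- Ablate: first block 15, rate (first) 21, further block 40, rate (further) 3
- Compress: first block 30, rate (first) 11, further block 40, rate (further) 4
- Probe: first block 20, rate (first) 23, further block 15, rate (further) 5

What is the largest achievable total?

1385

Rank every tier by rate: Search/T1 26 > Probe/T1 23 > Ablate/T1 21 > Compress/T1 11 > Probe/T2 5 > Compress/T2 4 > Ablate/T2 3 > Search/T2 2.
Fill Search T1 block (15 at 26) — 55 left.
Probe/T1 (23): +20 — 35 left.
Ablate T1 at 21: fill all 15 — 20 left.
Compress/T1: +20 of 30 at 11; pool empty.
Total = 26×15 + 23×20 + 21×15 + 11×20 = 1385.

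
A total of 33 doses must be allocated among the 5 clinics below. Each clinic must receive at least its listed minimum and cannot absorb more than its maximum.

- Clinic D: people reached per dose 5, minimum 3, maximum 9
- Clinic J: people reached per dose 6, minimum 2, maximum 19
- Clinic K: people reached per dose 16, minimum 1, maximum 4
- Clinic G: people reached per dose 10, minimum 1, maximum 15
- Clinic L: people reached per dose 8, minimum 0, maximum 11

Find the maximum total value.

313

Meeting every minimum uses 3+2+1+1+0 = 7 doses, leaving 26.
Rank by people reached per dose: Clinic K 16 > Clinic G 10 > Clinic L 8 > Clinic J 6 > Clinic D 5.
Give Clinic K 3 more to hit its cap of 4 → 23 left.
Give Clinic G 14 more to hit its cap of 15 → 9 left.
Clinic L: +9 (room for 11) → 9. Pool exhausted.
Total = 5×3 + 6×2 + 16×4 + 10×15 + 8×9 = 313.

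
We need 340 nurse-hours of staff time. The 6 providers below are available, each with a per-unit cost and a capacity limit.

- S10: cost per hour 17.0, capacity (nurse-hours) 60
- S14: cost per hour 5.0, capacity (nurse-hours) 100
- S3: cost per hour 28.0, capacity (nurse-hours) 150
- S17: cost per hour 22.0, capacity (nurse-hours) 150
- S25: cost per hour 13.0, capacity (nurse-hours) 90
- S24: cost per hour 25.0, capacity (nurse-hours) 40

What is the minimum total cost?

Cheapest first:
S14 at 5.0: take all 100 nurse-hours — 240 still needed.
S25 (13.0): use full 90 — 150 nurse-hours to go.
Take 60 from S10 at 17.0 — need 90 more.
S17 at 22.0: take 90 of its 150 — requirement met.
S24, S3: unused.
Cost = 100×5.0 + 90×13.0 + 60×17.0 + 90×22.0 = 4670.

4670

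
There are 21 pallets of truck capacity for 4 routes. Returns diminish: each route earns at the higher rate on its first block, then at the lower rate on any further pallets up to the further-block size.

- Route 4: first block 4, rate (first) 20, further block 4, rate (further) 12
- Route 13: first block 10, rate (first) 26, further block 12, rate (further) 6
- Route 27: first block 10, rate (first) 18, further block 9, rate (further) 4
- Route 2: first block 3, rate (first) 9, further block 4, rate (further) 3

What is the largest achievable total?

466

Rank every tier by rate: Route 13/T1 26 > Route 4/T1 20 > Route 27/T1 18 > Route 4/T2 12 > Route 2/T1 9 > Route 13/T2 6 > Route 27/T2 4 > Route 2/T2 3.
Fill Route 13 T1 block (10 at 26) → 11 left.
Fill Route 4 T1 block (4 at 20) → 7 left.
Route 27 T1 at 18: only 7 left, fill 7.
Total = 26×10 + 20×4 + 18×7 = 466.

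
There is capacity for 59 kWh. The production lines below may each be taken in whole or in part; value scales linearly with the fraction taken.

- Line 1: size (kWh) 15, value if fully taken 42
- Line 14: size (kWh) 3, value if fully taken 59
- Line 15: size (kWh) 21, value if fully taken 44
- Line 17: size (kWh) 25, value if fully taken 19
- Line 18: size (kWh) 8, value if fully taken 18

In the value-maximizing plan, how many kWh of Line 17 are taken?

Sort by value density: Line 14 59/3≈19.7, Line 1 42/15≈2.8, Line 18 18/8≈2.25, Line 15 44/21≈2.1, Line 17 19/25≈0.76.
Line 14: take in full, 3 kWh for value 59 ; 56 left.
Line 1: take in full, 15 kWh for value 42 ; 41 left.
All 8 kWh of Line 18 fit (value 18) ; 33 remain.
Take all of Line 15 (21 kWh, value 44) ; 12 kWh left.
Fill the last 12 kWh with part of Line 17: 12/25 of it earns 9.12.

12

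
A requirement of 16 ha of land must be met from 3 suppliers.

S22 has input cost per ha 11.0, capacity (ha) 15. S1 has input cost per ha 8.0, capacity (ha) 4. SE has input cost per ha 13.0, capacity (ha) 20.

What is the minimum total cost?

164

Use suppliers in increasing cost order.
S1 at 8.0: take all 4 ha ; 12 still needed.
S22 at 11.0: take 12 of its 15 ; requirement met.
SE: unused.
Cost = 4×8.0 + 12×11.0 = 164.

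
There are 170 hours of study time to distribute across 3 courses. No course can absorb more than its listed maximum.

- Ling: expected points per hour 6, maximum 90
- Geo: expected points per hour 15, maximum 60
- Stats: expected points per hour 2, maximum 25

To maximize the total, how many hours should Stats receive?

20

Highest expected points per hour first: Geo 15 > Ling 6 > Stats 2.
Geo takes 60 to reach its cap of 60 ; 110 left.
Ling: +90 to 90 (cap) ; 20 left.
Only 20 left; Stats takes them to reach 20.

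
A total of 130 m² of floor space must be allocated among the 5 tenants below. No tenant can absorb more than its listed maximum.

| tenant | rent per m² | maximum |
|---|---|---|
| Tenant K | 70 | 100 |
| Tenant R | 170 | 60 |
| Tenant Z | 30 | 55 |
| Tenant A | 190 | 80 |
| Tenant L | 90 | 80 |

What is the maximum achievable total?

23700

Rank by rent per m²: Tenant A 190 > Tenant R 170 > Tenant L 90 > Tenant K 70 > Tenant Z 30.
Give Tenant A 80 to hit its cap of 80 ; 50 left.
Only 50 left; Tenant R takes them to reach 50.
Total = 170×50 + 190×80 = 23700.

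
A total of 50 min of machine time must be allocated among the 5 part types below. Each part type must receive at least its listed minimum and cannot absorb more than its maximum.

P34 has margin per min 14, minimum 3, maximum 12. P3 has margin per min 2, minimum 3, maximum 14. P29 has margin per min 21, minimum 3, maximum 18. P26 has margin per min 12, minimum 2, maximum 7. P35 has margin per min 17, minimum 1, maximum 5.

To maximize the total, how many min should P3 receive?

8

Meeting every minimum uses 3+3+3+2+1 = 12 min, leaving 38.
Rank by margin per min: P29 21 > P35 17 > P34 14 > P26 12 > P3 2.
P29: +15 to 18 (cap) → 23 left.
P35 takes 4 more to reach its cap of 5 → 19 left.
Give P34 9 more to hit its cap of 12 → 10 left.
P26: +5 to 7 (cap) → 5 left.
P3: +5 (room for 11) → 8. Pool exhausted.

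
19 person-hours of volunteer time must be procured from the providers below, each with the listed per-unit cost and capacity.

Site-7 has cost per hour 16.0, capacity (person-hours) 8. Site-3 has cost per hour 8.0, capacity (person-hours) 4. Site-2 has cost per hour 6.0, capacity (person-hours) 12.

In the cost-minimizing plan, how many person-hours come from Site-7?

Use providers in increasing cost order.
Site-2 (6.0): use full 12 → 7 person-hours to go.
Take 4 from Site-3 at 8.0 → need 3 more.
Site-7 at 16.0: take 3 of its 8 → requirement met.

3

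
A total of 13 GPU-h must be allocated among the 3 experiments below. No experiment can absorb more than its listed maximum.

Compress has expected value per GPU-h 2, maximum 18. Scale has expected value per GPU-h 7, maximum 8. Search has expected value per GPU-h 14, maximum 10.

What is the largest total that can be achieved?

Highest expected value per GPU-h first: Search 14 > Scale 7 > Compress 2.
Search takes 10 to reach its cap of 10 ; 3 left.
Scale has room for 8 but only 3 remain, so it gets 3.
Total = 7×3 + 14×10 = 161.

161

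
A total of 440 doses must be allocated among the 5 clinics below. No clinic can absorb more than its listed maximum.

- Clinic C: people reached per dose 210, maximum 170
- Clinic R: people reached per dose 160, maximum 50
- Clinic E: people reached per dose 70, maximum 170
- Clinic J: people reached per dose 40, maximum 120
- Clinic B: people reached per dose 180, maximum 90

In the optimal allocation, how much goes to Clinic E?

130

Highest people reached per dose first: Clinic C 210 > Clinic B 180 > Clinic R 160 > Clinic E 70 > Clinic J 40.
Give Clinic C 170 to hit its cap of 170 ; 270 left.
Clinic B: +90 to 90 (cap) ; 180 left.
Clinic R takes 50 to reach its cap of 50 ; 130 left.
Clinic E has room for 170 but only 130 remain, so it gets 130.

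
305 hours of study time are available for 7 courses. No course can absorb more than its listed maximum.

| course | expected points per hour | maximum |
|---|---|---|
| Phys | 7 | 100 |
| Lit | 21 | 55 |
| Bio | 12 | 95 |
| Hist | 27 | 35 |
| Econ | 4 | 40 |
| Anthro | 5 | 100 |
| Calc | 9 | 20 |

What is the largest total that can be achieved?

Order the courses by expected points per hour: Hist 27 > Lit 21 > Bio 12 > Calc 9 > Phys 7 > Anthro 5 > Econ 4.
Hist: +35 to 35 (cap) ; 270 left.
Lit takes 55 to reach its cap of 55 ; 215 left.
Bio takes 95 to reach its cap of 95 ; 120 left.
Calc takes 20 to reach its cap of 20 ; 100 left.
Phys takes 100 to reach its cap of 100 ; 0 left.
Total = 7×100 + 21×55 + 12×95 + 27×35 + 9×20 = 4120.

4120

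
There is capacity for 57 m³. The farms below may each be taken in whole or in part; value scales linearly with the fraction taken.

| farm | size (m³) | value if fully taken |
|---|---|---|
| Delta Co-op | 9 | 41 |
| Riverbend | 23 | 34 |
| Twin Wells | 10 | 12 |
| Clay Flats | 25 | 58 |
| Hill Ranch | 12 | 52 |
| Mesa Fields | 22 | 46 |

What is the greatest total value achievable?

174

Rank by value-to-size ratio: Delta Co-op 41/9≈4.56, Hill Ranch 52/12≈4.33, Clay Flats 58/25≈2.32, Mesa Fields 46/22≈2.09, Riverbend 34/23≈1.48, Twin Wells 12/10≈1.2.
Take all of Delta Co-op (9 m³, value 41) → 48 m³ left.
Hill Ranch: take in full, 12 m³ for value 52 → 36 left.
Clay Flats: take in full, 25 m³ for value 58 → 11 left.
Only 11 m³ remain; take 11/22 of Mesa Fields for value 46×11/22 = 23.
Total value = 174.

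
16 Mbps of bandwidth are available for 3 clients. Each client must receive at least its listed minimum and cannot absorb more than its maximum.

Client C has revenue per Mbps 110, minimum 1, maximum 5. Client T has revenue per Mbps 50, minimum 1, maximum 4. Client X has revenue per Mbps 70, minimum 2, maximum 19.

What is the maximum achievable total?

Meeting every minimum uses 1+1+2 = 4 Mbps, leaving 12.
Highest revenue per Mbps first: Client C 110 > Client X 70 > Client T 50.
Give Client C 4 more to hit its cap of 5 → 8 left.
Client X has room for 17 more but only 8 remain, so it gets 10.
Total = 110×5 + 50×1 + 70×10 = 1300.

1300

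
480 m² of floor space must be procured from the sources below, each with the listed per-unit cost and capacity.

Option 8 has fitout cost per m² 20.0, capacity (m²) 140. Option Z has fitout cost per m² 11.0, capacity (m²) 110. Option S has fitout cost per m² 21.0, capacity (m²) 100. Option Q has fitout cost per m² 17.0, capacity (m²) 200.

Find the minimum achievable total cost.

Use sources in increasing cost order.
Take 110 from Option Z at 11.0 ; need 370 more.
Option Q at 17.0: take all 200 m² ; 170 still needed.
Option 8 (20.0): use full 140 ; 30 m² to go.
Option S at 21.0: take 30 of its 100 ; requirement met.
Cost = 110×11.0 + 200×17.0 + 140×20.0 + 30×21.0 = 8040.

8040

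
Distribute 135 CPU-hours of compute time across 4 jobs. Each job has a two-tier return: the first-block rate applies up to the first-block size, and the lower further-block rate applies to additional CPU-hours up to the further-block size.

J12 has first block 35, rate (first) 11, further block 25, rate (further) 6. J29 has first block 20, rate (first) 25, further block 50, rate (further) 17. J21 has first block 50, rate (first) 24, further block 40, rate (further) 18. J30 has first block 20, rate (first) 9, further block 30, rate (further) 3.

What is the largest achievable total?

Treat each block as its own option and order by rate: J29/T1 25 > J21/T1 24 > J21/T2 18 > J29/T2 17 > J12/T1 11 > J30/T1 9 > J12/T2 6 > J30/T2 3.
J29/T1 (25): +20 ; 115 left.
Fill J21 T1 block (50 at 24) ; 65 left.
J21 T2 at 18: fill all 40 ; 25 left.
J29 T2 at 17: only 25 left, fill 25.
Total = 25×20 + 24×50 + 18×40 + 17×25 = 2845.

2845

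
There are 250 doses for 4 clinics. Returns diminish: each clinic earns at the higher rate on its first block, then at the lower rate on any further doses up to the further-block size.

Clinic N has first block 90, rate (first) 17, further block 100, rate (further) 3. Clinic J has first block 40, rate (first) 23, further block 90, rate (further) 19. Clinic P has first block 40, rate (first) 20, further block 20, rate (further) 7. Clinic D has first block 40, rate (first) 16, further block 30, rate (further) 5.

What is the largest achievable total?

Order all 8 blocks by rate: Clinic J/first 23 > Clinic P/first 20 > Clinic J/second 19 > Clinic N/first 17 > Clinic D/first 16 > Clinic P/second 7 > Clinic D/second 5 > Clinic N/second 3.
Fill Clinic J first block (40 at 23) — 210 left.
Fill Clinic P first block (40 at 20) — 170 left.
Clinic J second at 19: fill all 90 — 80 left.
80 remain; put them into Clinic N first at 17.
Total = 23×40 + 20×40 + 19×90 + 17×80 = 4790.

4790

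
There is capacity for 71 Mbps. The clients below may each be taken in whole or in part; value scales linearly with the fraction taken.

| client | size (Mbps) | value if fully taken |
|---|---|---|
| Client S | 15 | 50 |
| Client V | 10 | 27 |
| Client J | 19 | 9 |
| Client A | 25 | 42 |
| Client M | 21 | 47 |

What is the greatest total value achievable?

Sort by value density: Client S 50/15≈3.33, Client V 27/10≈2.7, Client M 47/21≈2.24, Client A 42/25≈1.68, Client J 9/19≈0.474.
All 15 Mbps of Client S fit (value 50) — 56 remain.
All 10 Mbps of Client V fit (value 27) — 46 remain.
All 21 Mbps of Client M fit (value 47) — 25 remain.
All 25 Mbps of Client A fit (value 42) — 0 remain.
Total value = 166.

166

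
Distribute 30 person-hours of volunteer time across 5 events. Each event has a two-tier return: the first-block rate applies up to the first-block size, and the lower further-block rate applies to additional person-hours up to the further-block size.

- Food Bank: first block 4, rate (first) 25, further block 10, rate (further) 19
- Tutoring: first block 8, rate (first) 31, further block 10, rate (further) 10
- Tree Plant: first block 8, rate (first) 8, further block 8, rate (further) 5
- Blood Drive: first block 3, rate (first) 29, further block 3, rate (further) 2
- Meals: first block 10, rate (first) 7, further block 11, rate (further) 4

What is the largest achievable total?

Treat each block as its own option and order by rate: Tutoring/T1 31 > Blood Drive/T1 29 > Food Bank/T1 25 > Food Bank/T2 19 > Tutoring/T2 10 > Tree Plant/T1 8 > Meals/T1 7 > Tree Plant/T2 5 > Meals/T2 4 > Blood Drive/T2 2.
Tutoring/T1 (31): +8 — 22 left.
Fill Blood Drive T1 block (3 at 29) — 19 left.
Food Bank/T1 (25): +4 — 15 left.
Food Bank T2 at 19: fill all 10 — 5 left.
5 remain; put them into Tutoring T2 at 10.
Total = 31×8 + 29×3 + 25×4 + 19×10 + 10×5 = 675.

675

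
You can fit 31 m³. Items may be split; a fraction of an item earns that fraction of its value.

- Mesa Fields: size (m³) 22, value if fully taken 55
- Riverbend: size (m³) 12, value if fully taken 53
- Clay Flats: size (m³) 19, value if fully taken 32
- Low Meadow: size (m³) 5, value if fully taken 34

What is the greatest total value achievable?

122

Sort by value density: Low Meadow 34/5≈6.8, Riverbend 53/12≈4.42, Mesa Fields 55/22≈2.5, Clay Flats 32/19≈1.68.
All 5 m³ of Low Meadow fit (value 34) ; 26 remain.
Riverbend: take in full, 12 m³ for value 53 ; 14 left.
14 m³ left: a 14/22 share of Mesa Fields gives 55×14/22 = 35.
Total value = 122.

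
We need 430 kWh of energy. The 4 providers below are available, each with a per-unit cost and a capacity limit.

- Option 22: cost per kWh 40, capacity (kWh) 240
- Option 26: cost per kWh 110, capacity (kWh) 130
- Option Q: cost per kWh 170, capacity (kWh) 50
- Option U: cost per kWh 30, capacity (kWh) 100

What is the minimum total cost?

22500

Fill from the cheapest provider first.
Take 100 from Option U at 30 ; need 330 more.
Take 240 from Option 22 at 40 ; need 90 more.
Option 26 (110): take the remaining 90 ; done.
Option Q: unused.
Cost = 100×30 + 240×40 + 90×110 = 22500.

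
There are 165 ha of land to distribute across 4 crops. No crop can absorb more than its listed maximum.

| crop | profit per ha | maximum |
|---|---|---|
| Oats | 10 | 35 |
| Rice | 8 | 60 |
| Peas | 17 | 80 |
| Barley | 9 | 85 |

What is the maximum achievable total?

Rank by profit per ha: Peas 17 > Oats 10 > Barley 9 > Rice 8.
Peas takes 80 to reach its cap of 80 → 85 left.
Oats: +35 to 35 (cap) → 50 left.
Only 50 left; Barley takes them to reach 50.
Total = 10×35 + 17×80 + 9×50 = 2160.

2160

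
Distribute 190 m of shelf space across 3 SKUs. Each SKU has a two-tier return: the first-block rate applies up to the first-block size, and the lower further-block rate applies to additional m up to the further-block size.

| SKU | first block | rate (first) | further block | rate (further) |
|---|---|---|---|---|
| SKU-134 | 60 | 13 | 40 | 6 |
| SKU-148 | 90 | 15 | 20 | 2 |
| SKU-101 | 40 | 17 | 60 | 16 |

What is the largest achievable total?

2990

Rank every tier by rate: SKU-101/first 17 > SKU-101/second 16 > SKU-148/first 15 > SKU-134/first 13 > SKU-134/second 6 > SKU-148/second 2.
Fill SKU-101 first block (40 at 17) → 150 left.
SKU-101 second at 16: fill all 60 → 90 left.
SKU-148/first (15): +90 → 0 left.
Total = 17×40 + 16×60 + 15×90 = 2990.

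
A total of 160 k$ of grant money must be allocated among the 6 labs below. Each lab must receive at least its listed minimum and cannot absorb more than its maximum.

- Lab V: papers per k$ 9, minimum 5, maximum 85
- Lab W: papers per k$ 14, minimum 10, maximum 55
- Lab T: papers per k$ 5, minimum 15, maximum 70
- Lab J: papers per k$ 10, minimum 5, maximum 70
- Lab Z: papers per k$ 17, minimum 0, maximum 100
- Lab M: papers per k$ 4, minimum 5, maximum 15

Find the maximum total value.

Meeting every minimum uses 5+10+15+5+0+5 = 40 k$, leaving 120.
Highest papers per k$ first: Lab Z 17 > Lab W 14 > Lab J 10 > Lab V 9 > Lab T 5 > Lab M 4.
Lab Z takes 100 more to reach its cap of 100 ; 20 left.
Lab W: +20 (room for 45) → 30. Pool exhausted.
Total = 9×5 + 14×30 + 5×15 + 10×5 + 17×100 + 4×5 = 2310.

2310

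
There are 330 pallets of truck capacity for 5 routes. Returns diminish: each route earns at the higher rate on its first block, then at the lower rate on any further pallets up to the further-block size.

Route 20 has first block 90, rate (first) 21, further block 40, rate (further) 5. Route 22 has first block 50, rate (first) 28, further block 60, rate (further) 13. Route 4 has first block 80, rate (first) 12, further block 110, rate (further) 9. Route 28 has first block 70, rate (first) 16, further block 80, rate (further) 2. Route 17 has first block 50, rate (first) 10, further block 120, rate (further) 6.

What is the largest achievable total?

5910

Treat each block as its own option and order by rate: Route 22/T1 28 > Route 20/T1 21 > Route 28/T1 16 > Route 22/T2 13 > Route 4/T1 12 > Route 17/T1 10 > Route 4/T2 9 > Route 17/T2 6 > Route 20/T2 5 > Route 28/T2 2.
Fill Route 22 T1 block (50 at 28) ; 280 left.
Route 20 T1 at 21: fill all 90 ; 190 left.
Fill Route 28 T1 block (70 at 16) ; 120 left.
Route 22/T2 (13): +60 ; 60 left.
60 remain; put them into Route 4 T1 at 12.
Total = 28×50 + 21×90 + 16×70 + 13×60 + 12×60 = 5910.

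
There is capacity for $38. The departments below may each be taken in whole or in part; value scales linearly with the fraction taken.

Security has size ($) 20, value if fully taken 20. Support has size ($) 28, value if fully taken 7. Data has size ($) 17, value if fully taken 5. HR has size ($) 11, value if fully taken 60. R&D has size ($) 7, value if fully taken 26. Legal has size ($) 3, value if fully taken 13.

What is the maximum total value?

116

Rank by value-to-size ratio: HR 60/11≈5.45, Legal 13/3≈4.33, R&D 26/7≈3.71, Security 20/20≈1, Data 5/17≈0.294, Support 7/28≈0.25.
HR: take in full, 11 $ for value 60 → 27 left.
Take all of Legal (3 $, value 13) → 24 $ left.
All 7 $ of R&D fit (value 26) → 17 remain.
Fill the last 17 $ with part of Security: 17/20 of it earns 17.
Total value = 116.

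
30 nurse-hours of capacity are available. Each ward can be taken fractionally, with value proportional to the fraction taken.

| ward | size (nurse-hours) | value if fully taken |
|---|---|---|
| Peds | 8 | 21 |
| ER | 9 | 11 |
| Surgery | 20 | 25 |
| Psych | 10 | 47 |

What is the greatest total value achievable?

Best value per unit of size first: Psych 47/10≈4.7, Peds 21/8≈2.62, Surgery 25/20≈1.25, ER 11/9≈1.22.
Take all of Psych (10 nurse-hours, value 47) ; 20 nurse-hours left.
Take all of Peds (8 nurse-hours, value 21) ; 12 nurse-hours left.
Fill the last 12 nurse-hours with part of Surgery: 12/20 of it earns 15.
Total value = 83.

83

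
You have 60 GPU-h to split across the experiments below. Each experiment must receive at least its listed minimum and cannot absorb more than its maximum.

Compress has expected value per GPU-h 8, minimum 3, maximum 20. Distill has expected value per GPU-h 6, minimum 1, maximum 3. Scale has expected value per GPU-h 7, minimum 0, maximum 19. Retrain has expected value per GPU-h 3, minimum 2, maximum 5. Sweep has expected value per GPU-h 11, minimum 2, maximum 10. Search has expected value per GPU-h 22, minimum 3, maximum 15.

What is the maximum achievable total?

696

Meeting every minimum uses 3+1+0+2+2+3 = 11 GPU-h, leaving 49.
Highest expected value per GPU-h first: Search 22 > Sweep 11 > Compress 8 > Scale 7 > Distill 6 > Retrain 3.
Search: +12 to 15 (cap) ; 37 left.
Give Sweep 8 more to hit its cap of 10 ; 29 left.
Compress: +17 to 20 (cap) ; 12 left.
Only 12 left; Scale takes them to reach 12.
Total = 8×20 + 6×1 + 7×12 + 3×2 + 11×10 + 22×15 = 696.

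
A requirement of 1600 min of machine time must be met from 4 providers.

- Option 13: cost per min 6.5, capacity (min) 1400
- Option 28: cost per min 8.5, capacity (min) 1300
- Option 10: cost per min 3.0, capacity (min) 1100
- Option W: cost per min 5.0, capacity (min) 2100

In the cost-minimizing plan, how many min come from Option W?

500

Cheapest first:
Take 1100 from Option 10 at 3.0 → need 500 more.
Option W (5.0): take the remaining 500 → done.
Option 13, Option 28: unused.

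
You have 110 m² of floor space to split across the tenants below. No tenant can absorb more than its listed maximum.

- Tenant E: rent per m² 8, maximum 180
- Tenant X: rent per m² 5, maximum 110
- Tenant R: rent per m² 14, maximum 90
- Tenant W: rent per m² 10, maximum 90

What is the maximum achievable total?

Order the tenants by rent per m²: Tenant R 14 > Tenant W 10 > Tenant E 8 > Tenant X 5.
Tenant R takes 90 to reach its cap of 90 — 20 left.
Tenant W: +20 (room for 90) → 20. Pool exhausted.
Total = 14×90 + 10×20 = 1460.

1460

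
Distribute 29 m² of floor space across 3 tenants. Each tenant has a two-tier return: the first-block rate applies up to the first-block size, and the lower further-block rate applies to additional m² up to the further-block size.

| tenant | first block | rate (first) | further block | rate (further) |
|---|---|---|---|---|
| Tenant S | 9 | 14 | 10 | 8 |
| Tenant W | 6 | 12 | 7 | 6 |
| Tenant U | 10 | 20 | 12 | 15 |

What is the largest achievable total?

478

Order all 6 blocks by rate: Tenant U/first 20 > Tenant U/second 15 > Tenant S/first 14 > Tenant W/first 12 > Tenant S/second 8 > Tenant W/second 6.
Fill Tenant U first block (10 at 20) ; 19 left.
Tenant U/second (15): +12 ; 7 left.
7 remain; put them into Tenant S first at 14.
Total = 20×10 + 15×12 + 14×7 = 478.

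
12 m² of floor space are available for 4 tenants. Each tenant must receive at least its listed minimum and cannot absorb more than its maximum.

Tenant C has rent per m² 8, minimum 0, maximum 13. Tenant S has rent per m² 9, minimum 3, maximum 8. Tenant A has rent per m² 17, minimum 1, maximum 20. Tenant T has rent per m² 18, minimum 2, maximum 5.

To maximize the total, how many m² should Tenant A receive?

Meeting every minimum uses 0+3+1+2 = 6 m², leaving 6.
Order the tenants by rent per m²: Tenant T 18 > Tenant A 17 > Tenant S 9 > Tenant C 8.
Tenant T takes 3 more to reach its cap of 5 — 3 left.
Only 3 left; Tenant A takes them to reach 4.

4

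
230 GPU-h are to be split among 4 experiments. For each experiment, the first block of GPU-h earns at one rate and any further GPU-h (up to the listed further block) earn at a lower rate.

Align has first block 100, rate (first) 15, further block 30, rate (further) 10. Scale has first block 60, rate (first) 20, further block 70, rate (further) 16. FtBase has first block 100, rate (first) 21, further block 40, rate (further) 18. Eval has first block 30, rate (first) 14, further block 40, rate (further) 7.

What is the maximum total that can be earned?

Order all 8 blocks by rate: FtBase/T1 21 > Scale/T1 20 > FtBase/T2 18 > Scale/T2 16 > Align/T1 15 > Eval/T1 14 > Align/T2 10 > Eval/T2 7.
FtBase/T1 (21): +100 → 130 left.
Fill Scale T1 block (60 at 20) → 70 left.
FtBase/T2 (18): +40 → 30 left.
30 remain; put them into Scale T2 at 16.
Total = 21×100 + 20×60 + 18×40 + 16×30 = 4500.

4500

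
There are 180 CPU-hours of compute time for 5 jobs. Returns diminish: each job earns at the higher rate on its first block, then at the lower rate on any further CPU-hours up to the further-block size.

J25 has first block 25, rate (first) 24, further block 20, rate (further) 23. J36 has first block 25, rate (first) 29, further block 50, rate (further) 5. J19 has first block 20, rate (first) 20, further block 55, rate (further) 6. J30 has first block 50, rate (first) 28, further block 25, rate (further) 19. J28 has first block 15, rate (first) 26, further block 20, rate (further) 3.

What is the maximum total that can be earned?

Order all 10 blocks by rate: J36/first 29 > J30/first 28 > J28/first 26 > J25/first 24 > J25/second 23 > J19/first 20 > J30/second 19 > J19/second 6 > J36/second 5 > J28/second 3.
J36/first (29): +25 → 155 left.
J30/first (28): +50 → 105 left.
J28 first at 26: fill all 15 → 90 left.
J25 first at 24: fill all 25 → 65 left.
J25/second (23): +20 → 45 left.
J19 first at 20: fill all 20 → 25 left.
J30 second at 19: fill all 25 → 0 left.
Total = 29×25 + 28×50 + 26×15 + 24×25 + 23×20 + 20×20 + 19×25 = 4450.

4450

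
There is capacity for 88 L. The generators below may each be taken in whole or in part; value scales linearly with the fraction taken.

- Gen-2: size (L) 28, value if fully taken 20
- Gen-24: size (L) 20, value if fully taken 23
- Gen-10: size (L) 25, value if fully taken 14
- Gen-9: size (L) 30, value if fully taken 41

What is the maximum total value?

Sort by value density: Gen-9 41/30≈1.37, Gen-24 23/20≈1.15, Gen-2 20/28≈0.714, Gen-10 14/25≈0.56.
Take all of Gen-9 (30 L, value 41) ; 58 L left.
Gen-24: take in full, 20 L for value 23 ; 38 left.
All 28 L of Gen-2 fit (value 20) ; 10 remain.
Fill the last 10 L with part of Gen-10: 10/25 of it earns 5.6.
Total value = 89.6.

89.6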